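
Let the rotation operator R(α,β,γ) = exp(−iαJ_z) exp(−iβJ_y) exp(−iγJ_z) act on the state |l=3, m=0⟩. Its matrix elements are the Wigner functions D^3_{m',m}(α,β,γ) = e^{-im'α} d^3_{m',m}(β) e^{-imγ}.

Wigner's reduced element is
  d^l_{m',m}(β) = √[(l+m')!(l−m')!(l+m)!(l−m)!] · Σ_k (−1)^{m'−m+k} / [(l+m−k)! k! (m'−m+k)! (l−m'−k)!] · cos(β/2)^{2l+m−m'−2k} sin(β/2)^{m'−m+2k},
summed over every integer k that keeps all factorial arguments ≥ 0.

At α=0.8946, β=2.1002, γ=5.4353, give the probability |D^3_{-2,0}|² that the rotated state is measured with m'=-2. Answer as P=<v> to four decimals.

P=0.2654

Split into d^3_{-2,0}(β=2.1002) × two z-phases.
With c≡cos(β/2)=0.497484 and s≡sin(β/2)=0.867473, N=[1·120·6·6]^{1/2}=65.726707
k: max(0,(0)−(-2))=2 … min(3+(0),3−(-2))=3
  k=2: (−1)^0·65.7267/(12)·0.4975^4·0.8675^2 = +0.252459
  k=3: (−1)^1·65.7267/(12)·0.4975^2·0.8675^4 = -0.767615
d^3_{-2,0}(2.1002) = +0.252459 -0.767615 = -0.515156
|D^3_{-2,0}|² = |d^3_{-2,0}(β)|² = (-0.515156)² = 0.265386 (the z-rotation phases have unit modulus)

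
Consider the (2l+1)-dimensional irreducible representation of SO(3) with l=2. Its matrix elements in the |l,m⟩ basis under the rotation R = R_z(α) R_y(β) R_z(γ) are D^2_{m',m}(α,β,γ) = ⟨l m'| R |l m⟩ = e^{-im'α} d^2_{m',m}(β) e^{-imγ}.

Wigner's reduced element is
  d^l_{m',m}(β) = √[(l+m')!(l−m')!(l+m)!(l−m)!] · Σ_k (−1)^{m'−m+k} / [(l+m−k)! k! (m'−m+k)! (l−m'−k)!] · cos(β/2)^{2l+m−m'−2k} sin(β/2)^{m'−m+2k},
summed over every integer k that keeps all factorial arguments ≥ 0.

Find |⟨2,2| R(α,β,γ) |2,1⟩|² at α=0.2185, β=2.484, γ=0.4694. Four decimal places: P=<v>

Split into d^2_{2,1}(β=2.484) × two z-phases.
Half-angle: c=0.322904, s=0.946432. N=√(24·1·6·1)=12.000000
k∈{0} keeps every argument non-negative
  k=0: (−1)^1·12.0000/(6)·0.3229^3·0.9464^1 = -0.063729
d^2_{2,1}(2.484) = -0.063729
|D^2_{2,1}|² = |d^2_{2,1}(β)|² = (-0.063729)² = 0.004061 (the z-rotation phases have unit modulus)

P=0.0041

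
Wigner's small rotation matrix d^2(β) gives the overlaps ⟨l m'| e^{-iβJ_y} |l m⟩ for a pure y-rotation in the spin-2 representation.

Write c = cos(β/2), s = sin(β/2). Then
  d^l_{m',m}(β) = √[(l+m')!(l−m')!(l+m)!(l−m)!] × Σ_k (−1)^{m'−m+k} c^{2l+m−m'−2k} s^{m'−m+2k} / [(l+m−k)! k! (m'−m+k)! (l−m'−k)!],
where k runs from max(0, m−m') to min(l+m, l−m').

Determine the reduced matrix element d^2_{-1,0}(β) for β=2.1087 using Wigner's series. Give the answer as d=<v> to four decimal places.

d=-0.5389

d^2_{-1,0}(β=2.1087) via Wigner's sum:
Half-angle: c=0.493793, s=0.869579. N=√(1·6·2·2)=4.898979
The bounds max(0,m−m')=1 and min(l+m,l−m')=2 give 2 terms
  k=1: (−1)^0·4.8990/(2)·0.4938^3·0.8696^1 = +0.256460
  k=2: (−1)^1·4.8990/(2)·0.4938^1·0.8696^3 = -0.795332
d^2_{-1,0}(2.1087) = +0.256460 -0.795332 = -0.538872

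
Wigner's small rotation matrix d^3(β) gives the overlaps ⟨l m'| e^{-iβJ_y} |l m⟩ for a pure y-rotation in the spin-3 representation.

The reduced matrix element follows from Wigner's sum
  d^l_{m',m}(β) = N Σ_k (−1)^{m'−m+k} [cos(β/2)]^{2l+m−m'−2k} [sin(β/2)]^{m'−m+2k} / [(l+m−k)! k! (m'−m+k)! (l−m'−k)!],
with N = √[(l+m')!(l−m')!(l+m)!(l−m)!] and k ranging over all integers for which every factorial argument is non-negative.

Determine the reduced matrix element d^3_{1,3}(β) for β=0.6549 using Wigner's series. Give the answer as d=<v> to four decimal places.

d^3_{1,3}(β=0.6549) via Wigner's sum:
c=cos(0.6549/2)=0.946866, s=sin(0.6549/2)=0.321630; N=√[24·2·720·1]=185.903201
Admissible k: 2..2 (factorial args all ≥0)
  k=2: (−1)^0·185.9032/(48)·0.9469^4·0.3216^2 = +0.322041
d^3_{1,3}(0.6549) = +0.322041

d=0.3220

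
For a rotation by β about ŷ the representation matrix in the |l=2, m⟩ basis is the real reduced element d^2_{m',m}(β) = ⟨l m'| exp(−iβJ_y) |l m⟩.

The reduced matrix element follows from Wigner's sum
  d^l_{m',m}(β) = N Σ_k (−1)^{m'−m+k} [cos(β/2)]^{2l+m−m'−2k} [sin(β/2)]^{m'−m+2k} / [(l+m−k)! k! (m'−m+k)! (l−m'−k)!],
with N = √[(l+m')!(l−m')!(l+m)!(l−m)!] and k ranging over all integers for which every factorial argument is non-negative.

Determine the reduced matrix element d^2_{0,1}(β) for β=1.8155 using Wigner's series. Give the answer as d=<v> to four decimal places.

d^2_{0,1}(β=1.8155) via Wigner's sum:
Half-angle: c=0.615521, s=0.788121. N=√(2·2·6·1)=4.898979
The bounds max(0,m−m')=1 and min(l+m,l−m')=2 give 2 terms
  k=1: (−1)^0·4.8990/(2)·0.6155^3·0.7881^1 = +0.450190
  k=2: (−1)^1·4.8990/(2)·0.6155^1·0.7881^3 = -0.738068
d^2_{0,1}(1.8155) = +0.450190 -0.738068 = -0.287878

d=-0.2879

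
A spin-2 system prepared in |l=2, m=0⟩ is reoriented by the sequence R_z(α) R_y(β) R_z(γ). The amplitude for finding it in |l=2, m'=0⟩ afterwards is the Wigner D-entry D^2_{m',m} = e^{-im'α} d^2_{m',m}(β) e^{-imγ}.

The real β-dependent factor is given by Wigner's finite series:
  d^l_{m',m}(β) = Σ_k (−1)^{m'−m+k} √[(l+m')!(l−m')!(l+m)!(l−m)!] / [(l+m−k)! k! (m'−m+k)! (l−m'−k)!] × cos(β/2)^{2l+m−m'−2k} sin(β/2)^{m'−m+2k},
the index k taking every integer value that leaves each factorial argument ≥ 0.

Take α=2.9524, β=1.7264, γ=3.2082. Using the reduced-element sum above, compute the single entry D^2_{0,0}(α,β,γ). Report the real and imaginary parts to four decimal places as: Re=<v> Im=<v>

Re=-0.4640 Im=0.0000

D^2_{0,0}(2.9524,1.7264,3.2082) = e^{-i·0·2.9524}·d^2_{0,0}(1.7264)·e^{-i·0·3.2082}. Compute d first:
With c≡cos(β/2)=0.650009 and s≡sin(β/2)=0.759926, N=[2·2·2·2]^{1/2}=4.000000
k: max(0,(0)−(0))=0 … min(2+(0),2−(0))=2
  k=0: (−1)^0·4.0000/(4)·0.6500^4·0.7599^0 = +0.178516
  k=1: (−1)^1·4.0000/(1)·0.6500^2·0.7599^2 = -0.975982
  k=2: (−1)^2·4.0000/(4)·0.6500^0·0.7599^4 = +0.333493
d^2_{0,0}(1.7264) = +0.178516 -0.975982 +0.333493 = -0.463973
Phases: e^{-i·(0)·2.9524}=+1.000000+0.000000i, e^{-i·(0)·3.2082}=+1.000000+0.000000i ⇒ D=-0.463973+0.000000i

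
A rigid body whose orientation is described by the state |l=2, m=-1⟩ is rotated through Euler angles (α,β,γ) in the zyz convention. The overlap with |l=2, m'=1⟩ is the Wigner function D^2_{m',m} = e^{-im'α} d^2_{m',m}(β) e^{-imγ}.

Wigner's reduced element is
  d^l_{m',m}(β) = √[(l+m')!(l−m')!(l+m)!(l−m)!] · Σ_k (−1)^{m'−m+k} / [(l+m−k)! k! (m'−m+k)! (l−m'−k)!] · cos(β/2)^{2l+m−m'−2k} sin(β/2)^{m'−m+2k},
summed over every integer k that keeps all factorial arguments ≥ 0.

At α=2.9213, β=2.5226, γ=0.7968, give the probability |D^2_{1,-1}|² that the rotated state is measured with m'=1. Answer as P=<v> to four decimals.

P=0.3256

First d^2_{1,-1}(β=2.5226), then the phase factors e^{-i(1)α} and e^{-i(-1)γ}:
c=cos(2.5226/2)=0.304579, s=sin(2.5226/2)=0.952487; N=√[6·1·1·6]=6.000000
The bounds max(0,m−m')=0 and min(l+m,l−m')=1 give 2 terms
  k=0: (−1)^2·6.0000/(2)·0.3046^2·0.9525^2 = +0.252487
  k=1: (−1)^3·6.0000/(6)·0.3046^0·0.9525^4 = -0.823069
d^2_{1,-1}(2.5226) = +0.252487 -0.823069 = -0.570582
|D^2_{1,-1}|² = |d^2_{1,-1}(β)|² = (-0.570582)² = 0.325564 (the z-rotation phases have unit modulus)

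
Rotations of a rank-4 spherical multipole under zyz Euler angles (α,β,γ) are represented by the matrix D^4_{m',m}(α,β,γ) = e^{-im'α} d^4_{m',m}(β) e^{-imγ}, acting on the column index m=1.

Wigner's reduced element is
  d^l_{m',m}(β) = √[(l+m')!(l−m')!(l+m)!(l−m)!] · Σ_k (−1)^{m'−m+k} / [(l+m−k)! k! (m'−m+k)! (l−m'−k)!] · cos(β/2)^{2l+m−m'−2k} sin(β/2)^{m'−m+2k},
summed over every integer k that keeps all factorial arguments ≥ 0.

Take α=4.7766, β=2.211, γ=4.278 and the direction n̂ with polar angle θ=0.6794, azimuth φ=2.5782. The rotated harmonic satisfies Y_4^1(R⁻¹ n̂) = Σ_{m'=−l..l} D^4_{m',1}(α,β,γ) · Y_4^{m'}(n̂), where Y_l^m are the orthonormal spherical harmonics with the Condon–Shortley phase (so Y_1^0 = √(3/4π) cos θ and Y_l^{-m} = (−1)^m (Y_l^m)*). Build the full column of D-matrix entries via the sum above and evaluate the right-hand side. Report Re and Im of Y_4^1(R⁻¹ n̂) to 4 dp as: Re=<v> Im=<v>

Re=0.2384 Im=-0.0574

Need the full column D^4_{m',1} for m'=−4..4 at α=4.7766, β=2.211, γ=4.278.
cos(β/2)=0.448688, sin(β/2)=0.893689
d^4_{-4,1}: single k=5 term ⇒ +0.385352;  D = -0.245657+0.296898i
d^4_{-3,1}: k∈[4..5] ⇒ +0.342011 -0.814097 = -0.472085;  D = +0.382284+0.276989i
d^4_{-2,1}: k∈[3..5] ⇒ +0.183567 -1.092370 +0.866730 = -0.042073;  D = -0.022449+0.035583i
d^4_{-1,1}: k∈[2..5] ⇒ +0.065168 -0.775609 +1.538498 -0.406902 = +0.421156;  D = +0.369881+0.201395i
d^4_{0,1}: k∈[1..4] ⇒ +0.014632 -0.348294 +1.381751 -0.913614 = +0.134475;  D = -0.056595+0.121986i
d^4_{1,1}: k∈[0..3] ⇒ +0.001643 -0.097753 +0.775609 -1.025665 = -0.346167;  D = +0.322718+0.125237i
d^4_{2,1}: k∈[0..2] ⇒ -0.013881 +0.275350 -0.728247 = -0.466778;  D = -0.140601+0.445099i
d^4_{3,1}: k∈[0..1] ⇒ +0.051726 -0.342011 = -0.290285;  D = -0.281844-0.069497i
d^4_{4,1}: single k=0 term ⇒ -0.097134;  D = +0.017155-0.095608i
Y_4^{m'}(θ=0.6794,φ=2.5782) and Σ D·Y over m':
  (-0.2457+0.2969i)·(-0.0435+0.0535i)  (+0.3823+0.2770i)·(+0.0288-0.2398i)  (-0.0224+0.0356i)·(+0.1836+0.3860i)  (+0.3699+0.2014i)·(-0.2417-0.1527i)  (-0.0566+0.1220i)·(-0.2472+0.0000i)  (+0.3227+0.1252i)·(+0.2417-0.1527i)  (-0.1406+0.4451i)·(+0.1836-0.3860i)  (-0.2818-0.0695i)·(-0.0288-0.2398i)  (+0.0172-0.0956i)·(-0.0435-0.0535i)
Y_4^1(R⁻¹ n̂) = +0.238402-0.057404i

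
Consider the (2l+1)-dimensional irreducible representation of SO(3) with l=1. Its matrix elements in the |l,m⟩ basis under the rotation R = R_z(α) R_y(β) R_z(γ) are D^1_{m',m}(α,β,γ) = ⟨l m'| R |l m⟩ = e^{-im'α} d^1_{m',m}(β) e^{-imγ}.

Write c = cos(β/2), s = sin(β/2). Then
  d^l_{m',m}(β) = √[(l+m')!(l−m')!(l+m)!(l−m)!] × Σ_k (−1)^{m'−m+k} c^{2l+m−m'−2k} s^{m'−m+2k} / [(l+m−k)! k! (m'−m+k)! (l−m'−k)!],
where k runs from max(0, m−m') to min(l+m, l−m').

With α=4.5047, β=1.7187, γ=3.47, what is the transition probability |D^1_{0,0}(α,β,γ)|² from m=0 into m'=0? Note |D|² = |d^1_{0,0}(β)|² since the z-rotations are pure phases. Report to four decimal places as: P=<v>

First d^1_{0,0}(β=1.7187), then the phase factors e^{-i(0)α} and e^{-i(0)γ}:
With c≡cos(β/2)=0.652930 and s≡sin(β/2)=0.757418, N=[1·1·1·1]^{1/2}=1.000000
The bounds max(0,m−m')=0 and min(l+m,l−m')=1 give 2 terms
  k=0: (−1)^0·1.0000/(1)·0.6529^2·0.7574^0 = +0.426317
  k=1: (−1)^1·1.0000/(1)·0.6529^0·0.7574^2 = -0.573683
d^1_{0,0}(1.7187) = +0.426317 -0.573683 = -0.147365
|D^1_{0,0}|² = |d^1_{0,0}(β)|² = (-0.147365)² = 0.021716 (the z-rotation phases have unit modulus)

P=0.0217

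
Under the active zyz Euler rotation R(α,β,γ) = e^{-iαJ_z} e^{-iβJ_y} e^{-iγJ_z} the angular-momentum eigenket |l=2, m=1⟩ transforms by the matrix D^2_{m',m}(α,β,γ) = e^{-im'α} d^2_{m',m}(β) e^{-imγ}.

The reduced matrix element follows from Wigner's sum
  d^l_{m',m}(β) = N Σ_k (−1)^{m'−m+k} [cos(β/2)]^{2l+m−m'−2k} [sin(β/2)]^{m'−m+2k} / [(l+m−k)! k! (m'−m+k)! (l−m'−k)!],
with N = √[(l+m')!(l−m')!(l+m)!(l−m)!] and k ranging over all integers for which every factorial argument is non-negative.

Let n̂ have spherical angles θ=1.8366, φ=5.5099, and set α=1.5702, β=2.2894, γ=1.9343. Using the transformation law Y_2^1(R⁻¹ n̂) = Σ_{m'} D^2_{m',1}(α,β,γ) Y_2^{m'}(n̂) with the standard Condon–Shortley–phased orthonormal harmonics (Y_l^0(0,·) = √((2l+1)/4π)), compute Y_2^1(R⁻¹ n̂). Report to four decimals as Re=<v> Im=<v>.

Need the full column D^2_{m',1} for m'=−2..2 at α=1.5702, β=2.2894, γ=1.9343.
cos(β/2)=0.413319, sin(β/2)=0.910586
d^2_{-2,1}: single k=3 term ⇒ +0.624135;  D = +0.222608+0.583087i
d^2_{-1,1}: k∈[2..3] ⇒ +0.424947 -0.687518 = -0.262571;  D = -0.245358+0.093504i
d^2_{0,1}: k∈[1..2] ⇒ +0.157490 -0.764407 = -0.606916;  D = +0.215790+0.567259i
d^2_{1,1}: k∈[0..1] ⇒ +0.029184 -0.424947 = -0.395763;  D = +0.369987-0.140493i
d^2_{2,1}: single k=0 term ⇒ -0.128590;  D = -0.045577-0.120242i
Y_2^{m'}(θ=1.8366,φ=5.5099) and Σ D·Y over m':
  (+0.2226+0.5831i)·(+0.0087+0.3595i)  (-0.2454+0.0935i)·(-0.1401-0.1368i)  (+0.2158+0.5673i)·(-0.2501+0.0000i)  (+0.3700-0.1405i)·(+0.1401-0.1368i)  (-0.0456-0.1202i)·(+0.0087-0.3595i)
Y_2^1(R⁻¹ n̂) = -0.225486-0.091259i

Re=-0.2255 Im=-0.0913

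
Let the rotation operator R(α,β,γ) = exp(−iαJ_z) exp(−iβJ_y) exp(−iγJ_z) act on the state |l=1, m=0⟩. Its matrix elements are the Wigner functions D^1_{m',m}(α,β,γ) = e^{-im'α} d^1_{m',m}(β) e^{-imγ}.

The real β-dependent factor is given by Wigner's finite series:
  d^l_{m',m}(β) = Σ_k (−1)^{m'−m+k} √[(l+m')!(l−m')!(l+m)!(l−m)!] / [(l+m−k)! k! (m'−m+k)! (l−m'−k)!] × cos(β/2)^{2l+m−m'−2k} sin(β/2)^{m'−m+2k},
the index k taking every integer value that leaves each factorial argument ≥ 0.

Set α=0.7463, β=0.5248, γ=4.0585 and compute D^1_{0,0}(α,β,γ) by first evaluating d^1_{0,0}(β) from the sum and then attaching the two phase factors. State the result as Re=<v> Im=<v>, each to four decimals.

Re=0.8654 Im=0.0000

First d^1_{0,0}(β=0.5248), then the phase factors e^{-i(0)α} and e^{-i(0)γ}:
c=cos(0.5248/2)=0.965770, s=sin(0.5248/2)=0.259399; N=√[1·1·1·1]=1.000000
k: max(0,(0)−(0))=0 … min(1+(0),1−(0))=1
  k=0: (−1)^0·1.0000/(1)·0.9658^2·0.2594^0 = +0.932712
  k=1: (−1)^1·1.0000/(1)·0.9658^0·0.2594^2 = -0.067288
d^1_{0,0}(0.5248) = +0.932712 -0.067288 = +0.865424
Phases: e^{-i·(0)·0.7463}=+1.000000+0.000000i, e^{-i·(0)·4.0585}=+1.000000+0.000000i ⇒ D=+0.865424+0.000000i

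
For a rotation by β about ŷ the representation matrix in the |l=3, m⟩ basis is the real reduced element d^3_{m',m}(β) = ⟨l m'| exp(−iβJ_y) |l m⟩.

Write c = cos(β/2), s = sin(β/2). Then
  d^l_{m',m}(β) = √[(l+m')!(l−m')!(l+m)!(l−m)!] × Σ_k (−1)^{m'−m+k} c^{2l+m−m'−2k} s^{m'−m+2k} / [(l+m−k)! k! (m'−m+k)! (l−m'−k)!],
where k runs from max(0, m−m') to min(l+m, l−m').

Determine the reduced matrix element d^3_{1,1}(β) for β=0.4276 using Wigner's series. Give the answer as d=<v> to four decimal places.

d=0.5541

d^3_{1,1}(β=0.4276) via Wigner's sum:
Half-angle: c=0.977232, s=0.212175. N=√(24·2·24·2)=48.000000
k∈{0,1,2} keeps every argument non-negative
  k=0: (−1)^0·48.0000/(48)·0.9772^6·0.2122^0 = +0.870934
  k=1: (−1)^1·48.0000/(6)·0.9772^4·0.2122^2 = -0.328449
  k=2: (−1)^2·48.0000/(8)·0.9772^2·0.2122^4 = +0.011612
d^3_{1,1}(0.4276) = +0.870934 -0.328449 +0.011612 = +0.554097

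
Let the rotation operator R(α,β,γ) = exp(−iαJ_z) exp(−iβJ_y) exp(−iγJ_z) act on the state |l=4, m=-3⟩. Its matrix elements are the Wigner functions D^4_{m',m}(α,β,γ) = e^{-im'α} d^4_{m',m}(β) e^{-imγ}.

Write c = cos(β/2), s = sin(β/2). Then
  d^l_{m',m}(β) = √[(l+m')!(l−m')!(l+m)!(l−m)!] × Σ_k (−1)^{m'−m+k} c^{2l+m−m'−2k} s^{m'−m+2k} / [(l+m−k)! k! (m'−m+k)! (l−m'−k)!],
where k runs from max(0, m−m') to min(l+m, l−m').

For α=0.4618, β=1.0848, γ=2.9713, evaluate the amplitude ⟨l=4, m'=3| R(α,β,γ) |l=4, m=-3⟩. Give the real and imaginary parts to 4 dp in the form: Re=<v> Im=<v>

Re=0.0295 Im=0.0873

Split into d^4_{3,-3}(β=1.0848) × two z-phases.
c=cos(1.0848/2)=0.856472, s=sin(1.0848/2)=0.516193; N=√[5040·1·1·5040]=5040.000000
k: max(0,(-3)−(3))=0 … min(4+(-3),4−(3))=1
  k=0: (−1)^6·5040.0000/(720)·0.8565^2·0.5162^6 = +0.097140
  k=1: (−1)^7·5040.0000/(5040)·0.8565^0·0.5162^8 = -0.005041
d^4_{3,-3}(1.0848) = +0.097140 -0.005041 = +0.092099
Phases: e^{-i·(3)·0.4618}=+0.184336-0.982863i, e^{-i·(-3)·2.9713}=-0.872316+0.488943i ⇒ D=+0.029450+0.087264i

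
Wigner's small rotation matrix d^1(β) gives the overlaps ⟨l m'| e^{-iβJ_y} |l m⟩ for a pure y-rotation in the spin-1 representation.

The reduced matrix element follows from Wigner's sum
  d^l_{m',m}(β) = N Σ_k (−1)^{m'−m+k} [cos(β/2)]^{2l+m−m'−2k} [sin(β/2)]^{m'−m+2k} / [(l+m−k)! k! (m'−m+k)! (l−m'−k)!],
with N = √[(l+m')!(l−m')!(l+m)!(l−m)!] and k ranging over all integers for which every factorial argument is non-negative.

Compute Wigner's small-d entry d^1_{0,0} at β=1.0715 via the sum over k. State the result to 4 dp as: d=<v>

d=0.4788

d^1_{0,0}(β=1.0715) via Wigner's sum:
With c≡cos(β/2)=0.859886 and s≡sin(β/2)=0.510486, N=[1·1·1·1]^{1/2}=1.000000
k∈{0,1} keeps every argument non-negative
  k=0: (−1)^0·1.0000/(1)·0.8599^2·0.5105^0 = +0.739404
  k=1: (−1)^1·1.0000/(1)·0.8599^0·0.5105^2 = -0.260596
d^1_{0,0}(1.0715) = +0.739404 -0.260596 = +0.478808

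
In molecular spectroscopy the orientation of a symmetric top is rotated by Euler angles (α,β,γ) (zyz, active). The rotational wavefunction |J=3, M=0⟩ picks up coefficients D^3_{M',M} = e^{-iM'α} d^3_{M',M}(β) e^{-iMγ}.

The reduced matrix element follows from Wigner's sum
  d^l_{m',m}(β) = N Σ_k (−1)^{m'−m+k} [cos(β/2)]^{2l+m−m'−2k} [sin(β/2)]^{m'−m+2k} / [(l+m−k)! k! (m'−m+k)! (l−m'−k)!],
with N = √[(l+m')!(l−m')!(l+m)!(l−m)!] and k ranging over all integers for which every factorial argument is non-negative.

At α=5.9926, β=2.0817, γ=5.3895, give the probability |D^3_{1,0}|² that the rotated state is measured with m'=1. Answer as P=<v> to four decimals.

Split into d^3_{1,0}(β=2.0817) × two z-phases.
c=cos(2.0817/2)=0.505487, s=sin(2.0817/2)=0.862834; N=√[24·2·6·6]=41.569219
Admissible k: 0..2 (factorial args all ≥0)
  k=0: (−1)^1·41.5692/(12)·0.5055^5·0.8628^1 = -0.098643
  k=1: (−1)^2·41.5692/(4)·0.5055^3·0.8628^3 = +0.862232
  k=2: (−1)^3·41.5692/(12)·0.5055^1·0.8628^5 = -0.837409
d^3_{1,0}(2.0817) = -0.098643 +0.862232 -0.837409 = -0.073820
|D^3_{1,0}|² = |d^3_{1,0}(β)|² = (-0.073820)² = 0.005449 (the z-rotation phases have unit modulus)

P=0.0054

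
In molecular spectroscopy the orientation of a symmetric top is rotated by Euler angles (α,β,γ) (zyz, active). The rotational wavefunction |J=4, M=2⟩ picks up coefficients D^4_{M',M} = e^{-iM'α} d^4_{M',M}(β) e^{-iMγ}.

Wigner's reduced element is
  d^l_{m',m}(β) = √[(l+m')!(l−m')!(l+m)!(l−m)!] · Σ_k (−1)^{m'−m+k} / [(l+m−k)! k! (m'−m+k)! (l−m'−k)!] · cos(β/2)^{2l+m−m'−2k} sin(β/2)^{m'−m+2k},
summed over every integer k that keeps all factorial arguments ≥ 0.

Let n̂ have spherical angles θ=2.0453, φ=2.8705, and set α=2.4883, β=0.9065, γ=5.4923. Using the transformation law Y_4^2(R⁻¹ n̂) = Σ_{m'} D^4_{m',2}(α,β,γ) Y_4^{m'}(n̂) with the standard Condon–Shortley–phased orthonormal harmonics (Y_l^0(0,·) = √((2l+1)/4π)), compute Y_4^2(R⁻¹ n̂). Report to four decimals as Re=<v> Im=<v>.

Re=0.0100 Im=-0.0109

Need the full column D^4_{m',2} for m'=−4..4 at α=2.4883, β=0.9065, γ=5.4923.
cos(β/2)=0.899029, sin(β/2)=0.437890
d^4_{-4,2}: single k=6 term ⇒ +0.030152;  D = +0.015487-0.025871i
d^4_{-3,2}: k∈[5..6] ⇒ +0.131320 -0.010385 = +0.120935;  D = -0.112393+0.044645i
d^4_{-2,2}: k∈[4..6] ⇒ +0.360283 -0.068378 +0.001352 = +0.293257;  D = +0.282223+0.079685i
d^4_{-1,2}: k∈[3..5] ⇒ +0.697392 -0.248171 +0.011775 = +0.460996;  D = -0.276161-0.369124i
d^4_{0,2}: k∈[2..4] ⇒ +0.960488 -0.607635 +0.054058 = +0.406910;  D = -0.004465+0.406886i
d^4_{1,2}: k∈[1..3] ⇒ +0.881893 -1.046088 +0.165447 = +0.001252;  D = +0.000772-0.000986i
d^4_{2,2}: k∈[0..2] ⇒ +0.426765 -1.214932 +0.360283 = -0.427884;  D = +0.414237-0.107202i
d^4_{3,2}: k∈[0..1] ⇒ -0.777757 +0.553538 = -0.224219;  D = -0.206514-0.087326i
d^4_{4,2}: single k=0 term ⇒ +0.535735;  D = -0.265008-0.465599i
Y_4^{m'}(θ=2.0453,φ=2.8705) and Σ D·Y over m':
  (+0.0155-0.0259i)·(+0.1295+0.2449i)  (-0.1124+0.0446i)·(+0.2766+0.2924i)  (+0.2822+0.0797i)·(+0.1046+0.0630i)  (-0.2762-0.3691i)·(-0.2850-0.0792i)  (-0.0045+0.4069i)·(-0.1838+0.0000i)  (+0.0008-0.0010i)·(+0.2850-0.0792i)  (+0.4142-0.1072i)·(+0.1046-0.0630i)  (-0.2065-0.0873i)·(-0.2766+0.2924i)  (-0.2650-0.4656i)·(+0.1295-0.2449i)
Y_4^2(R⁻¹ n̂) = +0.010002-0.010939i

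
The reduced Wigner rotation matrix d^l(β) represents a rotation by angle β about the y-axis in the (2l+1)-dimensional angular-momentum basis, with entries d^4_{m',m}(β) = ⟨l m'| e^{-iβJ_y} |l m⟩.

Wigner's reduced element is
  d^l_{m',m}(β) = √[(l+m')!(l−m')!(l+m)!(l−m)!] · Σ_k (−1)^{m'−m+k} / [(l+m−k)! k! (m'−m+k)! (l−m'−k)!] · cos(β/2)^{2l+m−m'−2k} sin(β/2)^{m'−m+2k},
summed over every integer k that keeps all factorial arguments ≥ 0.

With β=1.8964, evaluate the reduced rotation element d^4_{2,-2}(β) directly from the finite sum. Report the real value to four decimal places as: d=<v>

d=-0.2277

d^4_{2,-2}(β=1.8964) via Wigner's sum:
c=cos(1.8964/2)=0.583146, s=sin(1.8964/2)=0.812367; N=√[720·2·2·720]=1440.000000
Admissible k: 0..2 (factorial args all ≥0)
  k=0: (−1)^4·1440.0000/(96)·0.5831^4·0.8124^4 = +0.755459
  k=1: (−1)^5·1440.0000/(120)·0.5831^2·0.8124^6 = -1.172871
  k=2: (−1)^6·1440.0000/(1440)·0.5831^0·0.8124^8 = +0.189679
d^4_{2,-2}(1.8964) = +0.755459 -1.172871 +0.189679 = -0.227734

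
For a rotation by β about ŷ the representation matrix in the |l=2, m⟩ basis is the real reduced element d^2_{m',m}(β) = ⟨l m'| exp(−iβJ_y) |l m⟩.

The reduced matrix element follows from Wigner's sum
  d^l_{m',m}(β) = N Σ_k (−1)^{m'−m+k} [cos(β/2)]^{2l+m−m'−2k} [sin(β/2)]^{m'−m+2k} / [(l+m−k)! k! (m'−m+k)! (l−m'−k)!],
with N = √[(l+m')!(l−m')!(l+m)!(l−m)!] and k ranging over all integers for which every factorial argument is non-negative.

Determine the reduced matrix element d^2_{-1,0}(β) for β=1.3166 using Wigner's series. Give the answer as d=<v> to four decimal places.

d=0.2981

d^2_{-1,0}(β=1.3166) via Wigner's sum:
Half-angle: c=0.791033, s=0.611773. N=√(1·6·2·2)=4.898979
Admissible k: 1..2 (factorial args all ≥0)
  k=1: (−1)^0·4.8990/(2)·0.7910^3·0.6118^1 = +0.741738
  k=2: (−1)^1·4.8990/(2)·0.7910^1·0.6118^3 = -0.443651
d^2_{-1,0}(1.3166) = +0.741738 -0.443651 = +0.298087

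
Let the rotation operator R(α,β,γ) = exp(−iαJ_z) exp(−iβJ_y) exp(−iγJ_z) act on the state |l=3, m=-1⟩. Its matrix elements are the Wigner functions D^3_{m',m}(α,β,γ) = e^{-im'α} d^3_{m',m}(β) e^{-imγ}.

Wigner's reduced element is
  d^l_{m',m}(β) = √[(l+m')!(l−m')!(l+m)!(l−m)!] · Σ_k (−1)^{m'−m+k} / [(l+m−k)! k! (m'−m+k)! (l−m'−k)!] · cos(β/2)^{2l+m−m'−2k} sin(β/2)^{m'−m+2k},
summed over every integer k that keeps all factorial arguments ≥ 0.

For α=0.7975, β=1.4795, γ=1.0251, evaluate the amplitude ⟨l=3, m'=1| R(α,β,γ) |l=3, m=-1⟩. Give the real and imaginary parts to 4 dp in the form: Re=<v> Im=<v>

First d^3_{1,-1}(β=1.4795), then the phase factors e^{-i(1)α} and e^{-i(-1)γ}:
With c≡cos(β/2)=0.738637 and s≡sin(β/2)=0.674103, N=[24·2·2·24]^{1/2}=48.000000
k: max(0,(-1)−(1))=0 … min(3+(-1),3−(1))=2
  k=0: (−1)^2·48.0000/(8)·0.7386^4·0.6741^2 = +0.811575
  k=1: (−1)^3·48.0000/(6)·0.7386^2·0.6741^4 = -0.901276
  k=2: (−1)^4·48.0000/(48)·0.7386^0·0.6741^6 = +0.093834
d^3_{1,-1}(1.4795) = +0.811575 -0.901276 +0.093834 = +0.004132
Attach z-rotation phases: D = e^{-i(1)(0.7975)}·(+0.004132)·e^{-i(-1)(1.0251)} = +0.004026+0.000932i

Re=0.0040 Im=0.0009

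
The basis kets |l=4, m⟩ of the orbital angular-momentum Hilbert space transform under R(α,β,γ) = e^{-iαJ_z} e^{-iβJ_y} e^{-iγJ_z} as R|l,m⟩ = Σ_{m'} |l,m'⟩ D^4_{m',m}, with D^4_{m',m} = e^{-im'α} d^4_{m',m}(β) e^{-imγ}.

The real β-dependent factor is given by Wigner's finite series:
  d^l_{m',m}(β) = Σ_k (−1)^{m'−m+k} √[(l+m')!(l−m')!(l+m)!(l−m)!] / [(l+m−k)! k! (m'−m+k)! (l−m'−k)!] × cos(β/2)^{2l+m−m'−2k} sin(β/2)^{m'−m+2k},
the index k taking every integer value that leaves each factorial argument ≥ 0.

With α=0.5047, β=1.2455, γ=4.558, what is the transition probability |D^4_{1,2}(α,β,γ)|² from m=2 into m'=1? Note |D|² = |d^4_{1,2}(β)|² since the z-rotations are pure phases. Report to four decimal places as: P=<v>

P=0.1596

Split into d^4_{1,2}(β=1.2455) × two z-phases.
c=cos(1.2455/2)=0.812278, s=sin(1.2455/2)=0.583271; N=√[120·6·720·2]=1018.233765
Admissible k: 1..3 (factorial args all ≥0)
  k=1: (−1)^0·1018.2338/(240)·0.8123^7·0.5833^1 = +0.577348
  k=2: (−1)^1·1018.2338/(48)·0.8123^5·0.5833^3 = -1.488469
  k=3: (−1)^2·1018.2338/(72)·0.8123^3·0.5833^5 = +0.511659
d^4_{1,2}(1.2455) = +0.577348 -1.488469 +0.511659 = -0.399462
|D^4_{1,2}|² = |d^4_{1,2}(β)|² = (-0.399462)² = 0.159570 (the z-rotation phases have unit modulus)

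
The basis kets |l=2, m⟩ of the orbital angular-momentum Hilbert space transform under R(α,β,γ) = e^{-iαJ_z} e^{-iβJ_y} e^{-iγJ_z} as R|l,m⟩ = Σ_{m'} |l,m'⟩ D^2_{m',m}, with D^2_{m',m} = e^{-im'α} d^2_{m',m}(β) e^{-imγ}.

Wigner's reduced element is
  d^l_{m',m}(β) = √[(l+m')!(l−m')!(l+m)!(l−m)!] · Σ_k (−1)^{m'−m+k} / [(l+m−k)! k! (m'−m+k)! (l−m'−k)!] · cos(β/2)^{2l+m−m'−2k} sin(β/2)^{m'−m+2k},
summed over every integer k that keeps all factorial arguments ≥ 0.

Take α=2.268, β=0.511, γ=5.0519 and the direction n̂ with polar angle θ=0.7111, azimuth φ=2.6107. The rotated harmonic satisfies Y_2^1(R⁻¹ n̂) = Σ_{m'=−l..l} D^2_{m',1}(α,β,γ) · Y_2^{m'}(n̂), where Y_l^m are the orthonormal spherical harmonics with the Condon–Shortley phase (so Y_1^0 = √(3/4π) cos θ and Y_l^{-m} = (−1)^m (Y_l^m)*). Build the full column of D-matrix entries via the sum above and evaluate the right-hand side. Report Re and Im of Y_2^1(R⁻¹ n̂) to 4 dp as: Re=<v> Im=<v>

Re=0.1126 Im=-0.1703

Need the full column D^2_{m',1} for m'=−2..2 at α=2.268, β=0.511, γ=5.0519.
cos(β/2)=0.967537, sin(β/2)=0.252729
d^2_{-2,1}: single k=3 term ⇒ +0.031237;  D = +0.027171-0.015410i
d^2_{-1,1}: k∈[2..3] ⇒ +0.179377 -0.004080 = +0.175298;  D = -0.164203-0.061374i
d^2_{0,1}: k∈[1..2] ⇒ +0.560704 -0.038257 = +0.522447;  D = +0.173989+0.492625i
d^2_{1,1}: k∈[0..1] ⇒ +0.876336 -0.179377 = +0.696958;  D = +0.354787-0.599897i
d^2_{2,1}: single k=0 term ⇒ -0.457813;  D = +0.451736-0.074349i
Y_2^{m'}(θ=0.7111,φ=2.6107) and Σ D·Y over m':
  (+0.0272-0.0154i)·(+0.0802+0.1437i)  (-0.1642-0.0614i)·(-0.3294-0.1934i)  (+0.1740+0.4926i)·(+0.2277+0.0000i)  (+0.3548-0.5999i)·(+0.3294-0.1934i)  (+0.4517-0.0743i)·(+0.0802-0.1437i)
Y_2^1(R⁻¹ n̂) = +0.112628-0.170282i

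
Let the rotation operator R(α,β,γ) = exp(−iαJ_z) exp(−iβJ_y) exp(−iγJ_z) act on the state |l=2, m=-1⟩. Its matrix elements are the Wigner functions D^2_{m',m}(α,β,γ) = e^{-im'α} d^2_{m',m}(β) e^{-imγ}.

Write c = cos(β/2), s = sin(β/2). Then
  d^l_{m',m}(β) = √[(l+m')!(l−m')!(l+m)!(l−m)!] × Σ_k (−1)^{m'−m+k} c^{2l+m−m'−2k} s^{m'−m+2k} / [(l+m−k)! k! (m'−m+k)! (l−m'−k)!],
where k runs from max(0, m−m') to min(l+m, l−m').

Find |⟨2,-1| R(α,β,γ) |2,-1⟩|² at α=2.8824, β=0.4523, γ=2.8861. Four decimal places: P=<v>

First d^2_{-1,-1}(β=0.4523), then the phase factors e^{-i(-1)α} and e^{-i(-1)γ}:
c=cos(0.4523/2)=0.974537, s=sin(0.4523/2)=0.224227; N=√[1·6·1·6]=6.000000
k: max(0,(-1)−(-1))=0 … min(2+(-1),2−(-1))=1
  k=0: (−1)^0·6.0000/(6)·0.9745^4·0.2242^0 = +0.901972
  k=1: (−1)^1·6.0000/(2)·0.9745^2·0.2242^2 = -0.143250
d^2_{-1,-1}(0.4523) = +0.901972 -0.143250 = +0.758722
|D^2_{-1,-1}|² = |d^2_{-1,-1}(β)|² = (+0.758722)² = 0.575659 (the z-rotation phases have unit modulus)

P=0.5757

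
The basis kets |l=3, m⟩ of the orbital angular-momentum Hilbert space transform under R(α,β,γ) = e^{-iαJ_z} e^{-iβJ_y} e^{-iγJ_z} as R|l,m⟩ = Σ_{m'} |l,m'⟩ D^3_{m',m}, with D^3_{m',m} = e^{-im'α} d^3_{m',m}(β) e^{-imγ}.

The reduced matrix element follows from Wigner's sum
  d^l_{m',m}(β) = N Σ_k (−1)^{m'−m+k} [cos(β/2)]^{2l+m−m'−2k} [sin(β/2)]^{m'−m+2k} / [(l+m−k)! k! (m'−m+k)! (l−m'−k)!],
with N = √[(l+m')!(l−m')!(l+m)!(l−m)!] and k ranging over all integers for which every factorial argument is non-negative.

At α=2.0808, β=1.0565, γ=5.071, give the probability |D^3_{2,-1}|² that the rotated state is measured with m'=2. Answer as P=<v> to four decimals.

P=0.1874

D^3_{2,-1}(2.0808,1.0565,5.071) = e^{-i·2·2.0808}·d^3_{2,-1}(1.0565)·e^{-i·-1·5.071}. Compute d first:
Half-angle: c=0.863690, s=0.504023. N=√(120·1·2·24)=75.894664
k∈{0,1} keeps every argument non-negative
  k=0: (−1)^3·75.8947/(12)·0.8637^3·0.5040^3 = -0.521740
  k=1: (−1)^4·75.8947/(24)·0.8637^1·0.5040^5 = +0.088840
d^3_{2,-1}(1.0565) = -0.521740 +0.088840 = -0.432900
|D^3_{2,-1}|² = |d^3_{2,-1}(β)|² = (-0.432900)² = 0.187403 (the z-rotation phases have unit modulus)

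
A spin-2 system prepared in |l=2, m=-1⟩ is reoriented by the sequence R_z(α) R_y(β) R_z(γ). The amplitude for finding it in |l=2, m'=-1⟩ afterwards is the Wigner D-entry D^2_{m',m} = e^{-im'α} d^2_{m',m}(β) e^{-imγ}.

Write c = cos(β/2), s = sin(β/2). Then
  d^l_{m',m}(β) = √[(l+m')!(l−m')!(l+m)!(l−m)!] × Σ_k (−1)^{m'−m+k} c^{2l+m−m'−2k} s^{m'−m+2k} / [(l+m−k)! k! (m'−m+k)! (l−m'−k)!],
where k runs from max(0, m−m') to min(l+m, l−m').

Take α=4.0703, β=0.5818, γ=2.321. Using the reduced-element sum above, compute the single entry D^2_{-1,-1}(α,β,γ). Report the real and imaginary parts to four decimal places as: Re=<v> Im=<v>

Split into d^2_{-1,-1}(β=0.5818) × two z-phases.
With c≡cos(β/2)=0.957986 and s≡sin(β/2)=0.286815, N=[1·6·1·6]^{1/2}=6.000000
The bounds max(0,m−m')=0 and min(l+m,l−m')=1 give 2 terms
  k=0: (−1)^0·6.0000/(6)·0.9580^4·0.2868^0 = +0.842242
  k=1: (−1)^1·6.0000/(2)·0.9580^2·0.2868^2 = -0.226486
d^2_{-1,-1}(0.5818) = +0.842242 -0.226486 = +0.615756
Attach z-rotation phases: D = e^{-i(-1)(4.0703)}·(+0.615756)·e^{-i(-1)(2.321)} = +0.612160+0.066443i

Re=0.6122 Im=0.0664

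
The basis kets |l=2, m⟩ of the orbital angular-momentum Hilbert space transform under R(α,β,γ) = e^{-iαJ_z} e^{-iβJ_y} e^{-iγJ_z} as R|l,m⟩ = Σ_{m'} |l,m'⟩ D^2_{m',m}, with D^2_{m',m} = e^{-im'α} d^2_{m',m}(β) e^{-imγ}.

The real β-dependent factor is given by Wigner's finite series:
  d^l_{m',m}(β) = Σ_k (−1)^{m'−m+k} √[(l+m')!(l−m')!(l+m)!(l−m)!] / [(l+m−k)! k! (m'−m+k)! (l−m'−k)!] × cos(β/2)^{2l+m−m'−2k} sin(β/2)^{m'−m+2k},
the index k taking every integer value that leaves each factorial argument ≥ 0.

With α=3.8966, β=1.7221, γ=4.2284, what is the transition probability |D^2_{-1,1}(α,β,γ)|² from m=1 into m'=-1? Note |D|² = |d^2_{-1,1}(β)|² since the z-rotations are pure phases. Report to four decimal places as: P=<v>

Split into d^2_{-1,1}(β=1.7221) × two z-phases.
Half-angle: c=0.651641, s=0.758527. N=√(1·6·6·1)=6.000000
The bounds max(0,m−m')=2 and min(l+m,l−m')=3 give 2 terms
  k=2: (−1)^0·6.0000/(2)·0.6516^2·0.7585^2 = +0.732961
  k=3: (−1)^1·6.0000/(6)·0.6516^0·0.7585^4 = -0.331043
d^2_{-1,1}(1.7221) = +0.732961 -0.331043 = +0.401918
|D^2_{-1,1}|² = |d^2_{-1,1}(β)|² = (+0.401918)² = 0.161538 (the z-rotation phases have unit modulus)

P=0.1615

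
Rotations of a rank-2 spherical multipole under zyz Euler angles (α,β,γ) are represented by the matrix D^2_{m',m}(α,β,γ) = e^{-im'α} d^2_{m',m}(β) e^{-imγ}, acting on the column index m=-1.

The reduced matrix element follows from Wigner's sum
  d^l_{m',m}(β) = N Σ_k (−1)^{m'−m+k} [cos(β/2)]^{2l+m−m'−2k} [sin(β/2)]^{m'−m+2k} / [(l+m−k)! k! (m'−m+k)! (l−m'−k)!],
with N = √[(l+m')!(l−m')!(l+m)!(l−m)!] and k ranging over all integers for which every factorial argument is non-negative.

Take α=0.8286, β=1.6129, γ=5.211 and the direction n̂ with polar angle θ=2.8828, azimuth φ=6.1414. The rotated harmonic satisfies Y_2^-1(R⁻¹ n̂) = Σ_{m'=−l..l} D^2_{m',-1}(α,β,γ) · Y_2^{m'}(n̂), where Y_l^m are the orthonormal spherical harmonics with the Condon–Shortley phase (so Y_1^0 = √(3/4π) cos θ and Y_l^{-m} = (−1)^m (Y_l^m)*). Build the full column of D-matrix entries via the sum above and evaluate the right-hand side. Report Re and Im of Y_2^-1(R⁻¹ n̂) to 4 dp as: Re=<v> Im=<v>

Need the full column D^2_{m',-1} for m'=−2..2 at α=0.8286, β=1.6129, γ=5.211.
cos(β/2)=0.692065, sin(β/2)=0.721835
d^2_{-2,-1}: single k=1 term ⇒ +0.478530;  D = +0.398952+0.264250i
d^2_{-1,-1}: k∈[0..1] ⇒ +0.229397 -0.748671 = -0.519274;  D = -0.503945+0.125240i
d^2_{0,-1}: k∈[0..1] ⇒ -0.586077 +0.637582 = +0.051505;  D = +0.024630-0.045234i
d^2_{1,-1}: k∈[0..1] ⇒ +0.748671 -0.271489 = +0.477183;  D = -0.154623-0.451437i
d^2_{2,-1}: single k=0 term ⇒ -0.520584;  D = +0.476979+0.208563i
Y_2^{m'}(θ=2.8828,φ=6.1414) and Σ D·Y over m':
  (+0.3990+0.2642i)·(+0.0243+0.0071i)  (-0.5039+0.1252i)·(-0.1892-0.0270i)  (+0.0246-0.0452i)·(+0.5688+0.0000i)  (-0.1546-0.4514i)·(+0.1892-0.0270i)  (+0.4770+0.2086i)·(+0.0243-0.0071i)
Y_2^-1(R⁻¹ n̂) = +0.092173-0.106122i

Re=0.0922 Im=-0.1061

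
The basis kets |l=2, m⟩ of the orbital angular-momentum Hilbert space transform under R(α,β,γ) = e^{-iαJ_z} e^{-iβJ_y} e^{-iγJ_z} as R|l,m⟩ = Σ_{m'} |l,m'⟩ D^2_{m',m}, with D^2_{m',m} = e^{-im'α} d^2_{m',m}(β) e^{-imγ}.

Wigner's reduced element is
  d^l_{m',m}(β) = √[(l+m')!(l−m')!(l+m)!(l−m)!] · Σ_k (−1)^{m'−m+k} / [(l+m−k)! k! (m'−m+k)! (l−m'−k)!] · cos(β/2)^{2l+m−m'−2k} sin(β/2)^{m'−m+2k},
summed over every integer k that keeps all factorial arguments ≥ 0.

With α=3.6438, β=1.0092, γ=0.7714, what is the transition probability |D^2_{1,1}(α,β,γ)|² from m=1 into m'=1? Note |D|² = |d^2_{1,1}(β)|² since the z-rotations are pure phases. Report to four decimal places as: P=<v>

Split into d^2_{1,1}(β=1.0092) × two z-phases.
With c≡cos(β/2)=0.875368 and s≡sin(β/2)=0.483457, N=[6·1·6·1]^{1/2}=6.000000
The bounds max(0,m−m')=0 and min(l+m,l−m')=1 give 2 terms
  k=0: (−1)^0·6.0000/(6)·0.8754^4·0.4835^0 = +0.587168
  k=1: (−1)^1·6.0000/(2)·0.8754^2·0.4835^2 = -0.537302
d^2_{1,1}(1.0092) = +0.587168 -0.537302 = +0.049866
|D^2_{1,1}|² = |d^2_{1,1}(β)|² = (+0.049866)² = 0.002487 (the z-rotation phases have unit modulus)

P=0.0025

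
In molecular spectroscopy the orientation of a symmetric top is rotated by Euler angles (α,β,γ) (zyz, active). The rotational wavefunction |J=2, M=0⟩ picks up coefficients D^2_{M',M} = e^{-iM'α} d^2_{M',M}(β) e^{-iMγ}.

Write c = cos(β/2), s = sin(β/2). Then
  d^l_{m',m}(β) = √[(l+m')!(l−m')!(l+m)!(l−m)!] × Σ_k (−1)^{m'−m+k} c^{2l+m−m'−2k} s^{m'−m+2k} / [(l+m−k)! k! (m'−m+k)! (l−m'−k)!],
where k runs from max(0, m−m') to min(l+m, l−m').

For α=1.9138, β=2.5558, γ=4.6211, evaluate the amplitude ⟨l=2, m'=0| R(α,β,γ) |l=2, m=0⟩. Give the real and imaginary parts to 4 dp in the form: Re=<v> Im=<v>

Re=0.5415 Im=0.0000

Split into d^2_{0,0}(β=2.5558) × two z-phases.
c=cos(2.5558/2)=0.288726, s=sin(2.5558/2)=0.957412; N=√[2·2·2·2]=4.000000
k∈{0,1,2} keeps every argument non-negative
  k=0: (−1)^0·4.0000/(4)·0.2887^4·0.9574^0 = +0.006949
  k=1: (−1)^1·4.0000/(1)·0.2887^2·0.9574^2 = -0.305654
  k=2: (−1)^2·4.0000/(4)·0.2887^0·0.9574^4 = +0.840224
d^2_{0,0}(2.5558) = +0.006949 -0.305654 +0.840224 = +0.541519
D = (+1.000000+0.000000i)·(+0.541519)·(+1.000000+0.000000i) = +0.541519+0.000000i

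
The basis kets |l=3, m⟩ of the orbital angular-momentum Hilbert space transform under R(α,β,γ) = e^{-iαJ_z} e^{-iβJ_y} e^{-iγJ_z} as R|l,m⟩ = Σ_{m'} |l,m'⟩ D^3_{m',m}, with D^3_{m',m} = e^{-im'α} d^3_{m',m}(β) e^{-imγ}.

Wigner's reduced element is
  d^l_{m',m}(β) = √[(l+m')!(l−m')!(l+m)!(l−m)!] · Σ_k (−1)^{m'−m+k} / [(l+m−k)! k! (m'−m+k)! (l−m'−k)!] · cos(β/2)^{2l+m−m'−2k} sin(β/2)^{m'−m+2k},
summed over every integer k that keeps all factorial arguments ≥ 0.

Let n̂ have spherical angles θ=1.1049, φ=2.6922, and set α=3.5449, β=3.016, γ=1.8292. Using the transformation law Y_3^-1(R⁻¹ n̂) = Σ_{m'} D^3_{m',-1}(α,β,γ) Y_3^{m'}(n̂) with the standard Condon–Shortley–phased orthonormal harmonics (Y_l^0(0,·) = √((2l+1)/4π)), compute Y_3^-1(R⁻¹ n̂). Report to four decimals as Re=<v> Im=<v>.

Need the full column D^3_{m',-1} for m'=−3..3 at α=3.5449, β=3.016, γ=1.8292.
cos(β/2)=0.062755, sin(β/2)=0.998029
d^3_{-3,-1}: single k=2 term ⇒ +0.000060;  D = +0.000060-0.000006i
d^3_{-2,-1}: k∈[1..2] ⇒ +0.000003 -0.001554 = -0.001551;  D = +0.001357-0.000751i
d^3_{-1,-1}: k∈[0..2] ⇒ +0.000000 -0.000124 +0.023443 = +0.023320;  D = +0.014329-0.018398i
d^3_{0,-1}: k∈[0..2] ⇒ -0.000003 +0.002553 -0.215256 = -0.212706;  D = +0.054354-0.205644i
d^3_{1,-1}: k∈[0..2] ⇒ +0.000093 -0.031258 +0.988232 = +0.957067;  D = -0.138198-0.947036i
d^3_{2,-1}: k∈[0..1] ⇒ -0.001554 +0.196501 = +0.194947;  D = +0.101599+0.166379i
d^3_{3,-1}: single k=0 term ⇒ +0.015133;  D = -0.012323-0.008784i
Y_3^{m'}(θ=1.1049,φ=2.6922) and Σ D·Y over m':
  (+0.0001-0.0000i)·(-0.0657-0.2902i)  (+0.0014-0.0008i)·(+0.2281+0.2868i)  (+0.0143-0.0184i)·(-0.0023-0.0011i)  (+0.0544-0.2056i)·(-0.3338+0.0000i)  (-0.1382-0.9470i)·(+0.0023-0.0011i)  (+0.1016+0.1664i)·(+0.2281-0.2868i)  (-0.0123-0.0088i)·(+0.0657-0.2902i)
Y_3^-1(R⁻¹ n̂) = +0.048463+0.078623i

Re=0.0485 Im=0.0786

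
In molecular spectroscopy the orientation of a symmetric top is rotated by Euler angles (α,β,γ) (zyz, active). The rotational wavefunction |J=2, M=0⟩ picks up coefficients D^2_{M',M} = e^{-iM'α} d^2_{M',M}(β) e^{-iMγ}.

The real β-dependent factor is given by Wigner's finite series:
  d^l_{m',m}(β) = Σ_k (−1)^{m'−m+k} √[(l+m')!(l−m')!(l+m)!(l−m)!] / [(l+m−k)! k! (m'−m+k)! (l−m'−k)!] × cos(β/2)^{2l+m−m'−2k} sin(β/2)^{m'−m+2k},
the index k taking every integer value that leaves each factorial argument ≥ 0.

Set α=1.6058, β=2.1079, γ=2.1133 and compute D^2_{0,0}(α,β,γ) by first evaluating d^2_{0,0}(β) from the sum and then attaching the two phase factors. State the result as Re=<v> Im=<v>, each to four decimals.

Re=-0.1073 Im=0.0000

Split into d^2_{0,0}(β=2.1079) × two z-phases.
With c≡cos(β/2)=0.494141 and s≡sin(β/2)=0.869382, N=[2·2·2·2]^{1/2}=4.000000
k: max(0,(0)−(0))=0 … min(2+(0),2−(0))=2
  k=0: (−1)^0·4.0000/(4)·0.4941^4·0.8694^0 = +0.059622
  k=1: (−1)^1·4.0000/(1)·0.4941^2·0.8694^2 = -0.738215
  k=2: (−1)^2·4.0000/(4)·0.4941^0·0.8694^4 = +0.571271
d^2_{0,0}(2.1079) = +0.059622 -0.738215 +0.571271 = -0.107322
Phases: e^{-i·(0)·1.6058}=+1.000000+0.000000i, e^{-i·(0)·2.1133}=+1.000000+0.000000i ⇒ D=-0.107322+0.000000i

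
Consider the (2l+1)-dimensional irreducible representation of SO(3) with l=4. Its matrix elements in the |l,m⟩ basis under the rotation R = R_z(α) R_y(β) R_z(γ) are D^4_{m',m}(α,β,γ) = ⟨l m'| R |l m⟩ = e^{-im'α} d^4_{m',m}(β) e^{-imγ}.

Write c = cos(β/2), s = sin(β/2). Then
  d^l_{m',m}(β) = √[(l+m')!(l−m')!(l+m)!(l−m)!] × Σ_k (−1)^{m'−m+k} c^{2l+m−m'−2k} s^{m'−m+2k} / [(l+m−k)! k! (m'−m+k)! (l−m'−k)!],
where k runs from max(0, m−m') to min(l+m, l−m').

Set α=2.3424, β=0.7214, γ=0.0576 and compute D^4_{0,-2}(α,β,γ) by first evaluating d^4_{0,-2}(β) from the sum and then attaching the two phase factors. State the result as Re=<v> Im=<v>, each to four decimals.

Re=0.5047 Im=0.0584

First d^4_{0,-2}(β=0.7214), then the phase factors e^{-i(0)α} and e^{-i(-2)γ}:
Half-angle: c=0.935650, s=0.352929. N=√(24·24·2·720)=910.735966
k∈{0,1,2} keeps every argument non-negative
  k=0: (−1)^2·910.7360/(96)·0.9357^6·0.3529^2 = +0.792825
  k=1: (−1)^3·910.7360/(36)·0.9357^4·0.3529^4 = -0.300811
  k=2: (−1)^4·910.7360/(96)·0.9357^2·0.3529^6 = +0.016050
d^4_{0,-2}(0.7214) = +0.792825 -0.300811 +0.016050 = +0.508063
D = (+1.000000+0.000000i)·(+0.508063)·(+0.993372+0.114945i) = +0.504696+0.058400i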